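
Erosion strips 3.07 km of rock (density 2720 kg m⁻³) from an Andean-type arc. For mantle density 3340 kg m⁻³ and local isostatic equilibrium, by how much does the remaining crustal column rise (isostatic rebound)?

2.5 km

Unloading: uplift u = e ρ_c/ρ_m = 3.07 km × 2720/3340 = 2.5 km.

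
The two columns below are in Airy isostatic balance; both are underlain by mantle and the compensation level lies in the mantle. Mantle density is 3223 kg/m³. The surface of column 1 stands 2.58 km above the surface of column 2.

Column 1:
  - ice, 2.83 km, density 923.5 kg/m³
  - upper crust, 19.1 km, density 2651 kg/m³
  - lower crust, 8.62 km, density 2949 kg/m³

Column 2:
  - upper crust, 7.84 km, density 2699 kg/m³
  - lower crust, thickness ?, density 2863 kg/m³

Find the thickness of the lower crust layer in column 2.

20.5 km

Take the compensation level at the base of the deeper column (depth z_c below the surface of column 1) and equate Σ ρ_i t_i down to z_c; mantle fills any gap and the z_c terms cancel.
Column 1: 2.83×923.5 + 19.1×2651 + 8.62×2949 + (z_c − 30.55)×3223
Column 2: 2.58×0 + 7.84×2699 + x×2863 + (z_c − 2.58 − 7.84 − x)×3223
The z_c×3223 term appears on both sides and cancels. Collect the known terms of each column as K = Σ(ρt)_known − 3223 × (depth of known layers): K_1 = 78667.985 − 3223×30.55 = −19794.665; K_2 = 21160.16 − 3223×(2.58 + 7.84) = −12423.5.
Balance: K_1 = K_2 − x×(3223 − 2863), so x = (K_2 − K_1)/(3223 − 2863) = 7371.16/360 = 20.5 km.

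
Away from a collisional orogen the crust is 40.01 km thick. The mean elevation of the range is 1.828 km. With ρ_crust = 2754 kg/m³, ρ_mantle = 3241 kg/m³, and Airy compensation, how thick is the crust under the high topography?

Root depth r = h ρ_c / (ρ_m − ρ_c) = 1.828 km × 2754 / 487 = 10.34 km.
Total thickness = T + h + r = 40.01 km + 1.828 km + 10.34 km = 52.2 km.

52.2 km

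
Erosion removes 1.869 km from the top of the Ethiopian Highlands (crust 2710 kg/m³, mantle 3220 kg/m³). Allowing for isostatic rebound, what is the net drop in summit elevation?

0.296 km

Rebound u = e ρ_c/ρ_m = 1.869 km × 2710/3220 = 1.573 km.
Net surface drop = e − u = 1.869 km − 1.573 km = e (ρ_m − ρ_c)/ρ_m = 0.296 km.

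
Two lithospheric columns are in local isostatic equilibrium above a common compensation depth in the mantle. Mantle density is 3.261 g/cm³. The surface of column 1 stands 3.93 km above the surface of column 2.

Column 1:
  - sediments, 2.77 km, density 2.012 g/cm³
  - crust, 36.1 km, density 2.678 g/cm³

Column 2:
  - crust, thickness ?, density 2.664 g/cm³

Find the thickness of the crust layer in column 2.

Take the compensation level at the base of the deeper column (depth z_c below the surface of column 1) and equate Σ ρ_i t_i down to z_c; mantle fills any gap and the z_c terms cancel.
Column 1: 2.77×2.012 + 36.1×2.678 + (z_c − 38.87)×3.261
Column 2: 3.93×0 + x×2.664 + (z_c − 3.93 − 0 − x)×3.261
The z_c×3.261 term appears on both sides and cancels. Collect the known terms of each column as K = Σ(ρt)_known − 3.261 × (depth of known layers): K_1 = 102.24904 − 3.261×38.87 = −24.50603; K_2 = 0 − 3.261×(3.93 + 0) = −12.81573.
Balance: K_1 = K_2 − x×(3.261 − 2.664), so x = (K_2 − K_1)/(3.261 − 2.664) = 11.6903/0.597 = 19.6 km.

19.6 km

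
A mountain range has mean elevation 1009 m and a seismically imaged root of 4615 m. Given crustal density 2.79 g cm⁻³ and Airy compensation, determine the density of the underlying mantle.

Airy balance: ρ_c h = (ρ_m − ρ_c) r → ρ_m = ρ_c (1 + h/r).
ρ_m = 2.79 × (1 + 1009 m/4615 m) = 3.4 g cm⁻³.

3.4 g cm⁻³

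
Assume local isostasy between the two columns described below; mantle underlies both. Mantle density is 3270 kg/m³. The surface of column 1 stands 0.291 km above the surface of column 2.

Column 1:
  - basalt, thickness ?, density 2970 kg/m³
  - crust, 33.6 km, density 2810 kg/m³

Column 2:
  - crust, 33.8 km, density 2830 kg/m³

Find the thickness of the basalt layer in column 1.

Take the compensation level at the base of the deeper column (depth z_c below the surface of column 1) and equate Σ ρ_i t_i down to z_c; mantle fills any gap and the z_c terms cancel.
Column 1: x×2970 + 33.6×2810 + (z_c − 33.6 − x)×3270
Column 2: 0.291×0 + 33.8×2830 + (z_c − 0.291 − 33.8)×3270
The z_c×3270 term appears on both sides and cancels. Collect the known terms of each column as K = Σ(ρt)_known − 3270 × (depth of known layers): K_1 = 94416 − 3270×33.6 = −15456; K_2 = 95654 − 3270×(0.291 + 33.8) = −15823.57.
Balance: K_1 − x×(3270 − 2970) = K_2, so x = (K_1 − K_2)/(3270 − 2970) = 367.57/300 = 1.23 km.

1.23 km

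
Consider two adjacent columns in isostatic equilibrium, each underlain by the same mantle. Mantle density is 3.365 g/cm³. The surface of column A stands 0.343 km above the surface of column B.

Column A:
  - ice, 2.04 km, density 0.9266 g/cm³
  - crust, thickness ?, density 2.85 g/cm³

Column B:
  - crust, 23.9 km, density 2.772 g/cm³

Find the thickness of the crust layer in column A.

Take the compensation level at the base of the deeper column (depth z_c below the surface of column A) and equate Σ ρ_i t_i down to z_c; mantle fills any gap and the z_c terms cancel.
Column A: 2.04×0.9266 + x×2.85 + (z_c − 2.04 − x)×3.365
Column B: 0.343×0 + 23.9×2.772 + (z_c − 0.343 − 23.9)×3.365
The z_c×3.365 term appears on both sides and cancels. Collect the known terms of each column as K = Σ(ρt)_known − 3.365 × (depth of known layers): K_A = 1.890264 − 3.365×2.04 = −4.974336; K_B = 66.2508 − 3.365×(0.343 + 23.9) = −15.326895.
Balance: K_A − x×(3.365 − 2.85) = K_B, so x = (K_A − K_B)/(3.365 − 2.85) = 10.3526/0.515 = 20.1 km.

20.1 km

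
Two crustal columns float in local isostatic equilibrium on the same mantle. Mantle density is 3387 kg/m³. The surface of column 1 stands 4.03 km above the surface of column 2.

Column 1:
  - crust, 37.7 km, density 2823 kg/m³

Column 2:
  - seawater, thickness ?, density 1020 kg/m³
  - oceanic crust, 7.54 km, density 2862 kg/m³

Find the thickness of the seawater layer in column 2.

1.54 km

Take the compensation level at the base of the deeper column (depth z_c below the surface of column 1) and equate Σ ρ_i t_i down to z_c; mantle fills any gap and the z_c terms cancel.
Column 1: 37.7×2823 + (z_c − 37.7)×3387
Column 2: 4.03×0 + x×1020 + 7.54×2862 + (z_c − 4.03 − 7.54 − x)×3387
The z_c×3387 term appears on both sides and cancels. Collect the known terms of each column as K = Σ(ρt)_known − 3387 × (depth of known layers): K_1 = 106427.1 − 3387×37.7 = −21262.8; K_2 = 21579.48 − 3387×(4.03 + 7.54) = −17608.11.
Balance: K_1 = K_2 − x×(3387 − 1020), so x = (K_2 − K_1)/(3387 − 1020) = 3654.69/2367 = 1.54 km.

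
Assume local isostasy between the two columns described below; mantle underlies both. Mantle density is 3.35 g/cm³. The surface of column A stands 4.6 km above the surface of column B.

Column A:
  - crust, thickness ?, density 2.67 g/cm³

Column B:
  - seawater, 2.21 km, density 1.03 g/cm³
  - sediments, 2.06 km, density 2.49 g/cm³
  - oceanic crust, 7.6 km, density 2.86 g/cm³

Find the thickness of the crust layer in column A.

38.3 km

Take the compensation level at the base of the deeper column (depth z_c below the surface of column A) and equate Σ ρ_i t_i down to z_c; mantle fills any gap and the z_c terms cancel.
Column A: x×2.67 + (z_c − 0 − x)×3.35
Column B: 4.6×0 + 2.21×1.03 + 2.06×2.49 + 7.6×2.86 + (z_c − 4.6 − 11.87)×3.35
The z_c×3.35 term appears on both sides and cancels. Collect the known terms of each column as K = Σ(ρt)_known − 3.35 × (depth of known layers): K_A = 0 − 3.35×0 = 0; K_B = 29.1417 − 3.35×(4.6 + 11.87) = −26.0328.
Balance: K_A − x×(3.35 − 2.67) = K_B, so x = (K_A − K_B)/(3.35 − 2.67) = 26.0328/0.68 = 38.3 km.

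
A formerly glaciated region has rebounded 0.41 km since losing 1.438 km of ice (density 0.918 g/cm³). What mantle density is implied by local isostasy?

3.22 g/cm³

ρ_m = ρ_ice t / u = 0.918 × 1.438 km/0.41 km = 3.22 g/cm³.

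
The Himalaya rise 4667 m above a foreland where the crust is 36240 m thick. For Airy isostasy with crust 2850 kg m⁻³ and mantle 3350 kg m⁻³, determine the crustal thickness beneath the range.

Root depth r = h ρ_c / (ρ_m − ρ_c) = 4667 m × 2850 / 500 = 26600 m.
Total thickness = T + h + r = 36240 m + 4667 m + 26600 m = 67500 m.

67500 m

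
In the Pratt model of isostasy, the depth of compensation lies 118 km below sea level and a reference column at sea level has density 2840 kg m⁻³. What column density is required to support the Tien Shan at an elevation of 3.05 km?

Pratt balance: ρ_ref D = ρ (D + h).
ρ = ρ_ref D/(D + h) = 2840 × 118 km/(118 km + 3.05 km) = 2770 kg m⁻³.

2770 kg m⁻³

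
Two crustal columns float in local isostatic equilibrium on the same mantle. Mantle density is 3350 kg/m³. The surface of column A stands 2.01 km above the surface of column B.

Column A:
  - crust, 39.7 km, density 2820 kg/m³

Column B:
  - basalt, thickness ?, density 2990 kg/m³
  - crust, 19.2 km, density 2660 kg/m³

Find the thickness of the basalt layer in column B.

Take the compensation level at the base of the deeper column (depth z_c below the surface of column A) and equate Σ ρ_i t_i down to z_c; mantle fills any gap and the z_c terms cancel.
Column A: 39.7×2820 + (z_c − 39.7)×3350
Column B: 2.01×0 + x×2990 + 19.2×2660 + (z_c − 2.01 − 19.2 − x)×3350
The z_c×3350 term appears on both sides and cancels. Collect the known terms of each column as K = Σ(ρt)_known − 3350 × (depth of known layers): K_A = 111954 − 3350×39.7 = −21041; K_B = 51072 − 3350×(2.01 + 19.2) = −19981.5.
Balance: K_A = K_B − x×(3350 − 2990), so x = (K_B − K_A)/(3350 − 2990) = 1059.5/360 = 2.94 km.

2.94 km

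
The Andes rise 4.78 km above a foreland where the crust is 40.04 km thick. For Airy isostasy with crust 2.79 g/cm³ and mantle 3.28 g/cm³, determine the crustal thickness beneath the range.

Root depth r = h ρ_c / (ρ_m − ρ_c) = 4.78 km × 2.79 / 0.49 = 27.22 km.
Total thickness = T + h + r = 40.04 km + 4.78 km + 27.22 km = 72 km.

72 km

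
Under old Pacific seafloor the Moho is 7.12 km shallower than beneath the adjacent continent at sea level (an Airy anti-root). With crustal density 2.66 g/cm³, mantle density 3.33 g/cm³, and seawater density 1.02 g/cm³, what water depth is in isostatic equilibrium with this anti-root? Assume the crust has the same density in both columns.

2.91 km

Replacing a thickness d of crust by seawater at the top must be balanced by replacing crust with mantle at the base: d (ρ_c − ρ_w) = a (ρ_m − ρ_c).
d = a (ρ_m − ρ_c)/(ρ_c − ρ_w) = 7.12 km × 0.67/1.64 = 2.91 km.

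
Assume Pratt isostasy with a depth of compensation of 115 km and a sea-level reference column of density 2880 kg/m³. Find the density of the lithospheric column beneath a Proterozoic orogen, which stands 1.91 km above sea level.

Pratt balance: ρ_ref D = ρ (D + h).
ρ = ρ_ref D/(D + h) = 2880 × 115 km/(115 km + 1.91 km) = 2830 kg/m³.

2830 kg/m³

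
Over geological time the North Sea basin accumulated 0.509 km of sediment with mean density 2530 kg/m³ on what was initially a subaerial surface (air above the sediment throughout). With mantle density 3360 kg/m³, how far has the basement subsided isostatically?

Subaerial load: s = t ρ_sed / ρ_m = 0.509 km × 2530/3360 = 0.383 km.

0.383 km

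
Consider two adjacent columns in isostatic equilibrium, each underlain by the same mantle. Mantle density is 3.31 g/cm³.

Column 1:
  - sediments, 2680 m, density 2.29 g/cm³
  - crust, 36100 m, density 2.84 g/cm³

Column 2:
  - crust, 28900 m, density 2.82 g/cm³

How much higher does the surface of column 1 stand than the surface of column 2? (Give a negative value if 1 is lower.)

For any compensation level in the mantle, the mantle terms cancel and isostasy reduces to e = (Σt_1 − Σt_2) − (Σ(ρt)_1 − Σ(ρt)_2) / ρ_m.
Σt_1 = 38780 m; Σt_2 = 28900 m; Σ(ρt)_1 = 108661.2; Σ(ρt)_2 = 81498 (in m·g/cm³).
e = (38780 − 28900) − (108661.2 − 81498) / 3.31 = 1670 m.

1670 m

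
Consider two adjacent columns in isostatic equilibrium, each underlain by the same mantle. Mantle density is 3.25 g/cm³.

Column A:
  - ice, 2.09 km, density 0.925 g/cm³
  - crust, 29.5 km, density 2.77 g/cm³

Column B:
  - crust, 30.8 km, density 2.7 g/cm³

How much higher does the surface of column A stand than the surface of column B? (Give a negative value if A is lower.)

0.64 km

For any compensation level in the mantle, the mantle terms cancel and isostasy reduces to e = (Σt_A − Σt_B) − (Σ(ρt)_A − Σ(ρt)_B) / ρ_m.
Σt_A = 31.59 km; Σt_B = 30.8 km; Σ(ρt)_A = 83.64825; Σ(ρt)_B = 83.16 (in km·g/cm³).
e = (31.59 − 30.8) − (83.64825 − 83.16) / 3.25 = 0.64 km.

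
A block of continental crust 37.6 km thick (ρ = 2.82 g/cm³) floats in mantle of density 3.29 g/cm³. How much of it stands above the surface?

5.37 km

Floating equilibrium: submerged depth d = t ρ_obj/ρ_fluid = 37.6 km × 2.82/3.29 = 32.23 km.
Freeboard = t − d = 37.6 km − 32.23 km = 5.37 km.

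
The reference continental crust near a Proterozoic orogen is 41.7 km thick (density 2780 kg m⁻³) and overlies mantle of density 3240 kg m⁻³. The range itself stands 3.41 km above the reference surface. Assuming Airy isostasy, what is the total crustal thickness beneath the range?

Root depth r = h ρ_c / (ρ_m − ρ_c) = 3.41 km × 2780 / 460 = 20.61 km.
Total thickness = T + h + r = 41.7 km + 3.41 km + 20.61 km = 65.7 km.

65.7 km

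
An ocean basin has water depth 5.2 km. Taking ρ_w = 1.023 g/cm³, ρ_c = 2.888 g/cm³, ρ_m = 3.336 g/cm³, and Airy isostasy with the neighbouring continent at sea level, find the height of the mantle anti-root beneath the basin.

In Airy isostatic equilibrium: replacing crust with seawater at the top is compensated by replacing crust with mantle at the base: d (ρ_c − ρ_w) = a (ρ_m − ρ_c).
a = d (ρ_c − ρ_w)/(ρ_m − ρ_c) = 5.2 km × 1.865/0.448 = 21.6 km.

21.6 km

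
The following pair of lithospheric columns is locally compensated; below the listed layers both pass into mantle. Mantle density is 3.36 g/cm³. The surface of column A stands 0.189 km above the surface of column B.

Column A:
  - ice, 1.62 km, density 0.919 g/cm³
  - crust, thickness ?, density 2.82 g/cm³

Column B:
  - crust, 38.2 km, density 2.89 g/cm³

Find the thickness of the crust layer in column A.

Take the compensation level at the base of the deeper column (depth z_c below the surface of column A) and equate Σ ρ_i t_i down to z_c; mantle fills any gap and the z_c terms cancel.
Column A: 1.62×0.919 + x×2.82 + (z_c − 1.62 − x)×3.36
Column B: 0.189×0 + 38.2×2.89 + (z_c − 0.189 − 38.2)×3.36
The z_c×3.36 term appears on both sides and cancels. Collect the known terms of each column as K = Σ(ρt)_known − 3.36 × (depth of known layers): K_A = 1.48878 − 3.36×1.62 = −3.95442; K_B = 110.398 − 3.36×(0.189 + 38.2) = −18.58904.
Balance: K_A − x×(3.36 − 2.82) = K_B, so x = (K_A − K_B)/(3.36 − 2.82) = 14.6346/0.54 = 27.1 km.

27.1 km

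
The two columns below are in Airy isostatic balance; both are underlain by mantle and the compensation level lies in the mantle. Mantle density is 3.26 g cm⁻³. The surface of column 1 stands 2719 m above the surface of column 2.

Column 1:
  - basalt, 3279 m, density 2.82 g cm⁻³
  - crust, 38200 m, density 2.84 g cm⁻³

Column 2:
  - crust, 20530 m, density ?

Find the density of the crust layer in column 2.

2.84 g cm⁻³

Take the compensation level at the base of the deeper column (depth z_c below the surface of column 1) and equate Σ ρ_i t_i down to z_c; mantle fills any gap and the z_c terms cancel.
Column 1: 3279×2.82 + 38200×2.84 + (z_c − 41479)×3.26
Column 2: 2719×0 + 20530×ρ + (z_c − 2719 − 20530)×3.26
The z_c×3.26 term appears on both sides and cancels. Collect the known terms of each column as K = Σ(ρt)_known − 3.26 × (depth of known layers): K_1 = 117734.78 − 3.26×41479 = −17486.76; K_2 = 0 − 3.26×(2719 + 20530) = −75791.74.
Balance: K_1 = K_2 + 20530×ρ, so ρ = (K_1 − K_2)/20530 = 58305/20530 = 2.84 g cm⁻³.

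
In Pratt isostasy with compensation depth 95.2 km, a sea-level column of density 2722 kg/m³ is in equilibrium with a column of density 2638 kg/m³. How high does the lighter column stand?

3.03 km

ρ_ref D = ρ (D + h) → h = D (ρ_ref − ρ)/ρ.
h = 95.2 km × (2722 − 2638)/2638 = 3.03 km.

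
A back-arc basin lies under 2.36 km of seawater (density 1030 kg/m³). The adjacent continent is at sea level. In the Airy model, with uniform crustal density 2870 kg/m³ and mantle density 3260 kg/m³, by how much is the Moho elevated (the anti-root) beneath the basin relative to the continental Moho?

By Archimedes' principle applied to the lithosphere: replacing crust with seawater at the top is compensated by replacing crust with mantle at the base: d (ρ_c − ρ_w) = a (ρ_m − ρ_c).
a = d (ρ_c − ρ_w)/(ρ_m − ρ_c) = 2.36 km × 1840/390 = 11.1 km.

11.1 km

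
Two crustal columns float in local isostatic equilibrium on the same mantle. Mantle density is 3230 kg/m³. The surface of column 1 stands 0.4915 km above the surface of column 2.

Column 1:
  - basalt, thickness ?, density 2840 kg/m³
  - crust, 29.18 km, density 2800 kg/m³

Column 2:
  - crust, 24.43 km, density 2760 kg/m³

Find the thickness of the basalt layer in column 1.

Take the compensation level at the base of the deeper column (depth z_c below the surface of column 1) and equate Σ ρ_i t_i down to z_c; mantle fills any gap and the z_c terms cancel.
Column 1: x×2840 + 29.18×2800 + (z_c − 29.18 − x)×3230
Column 2: 0.4915×0 + 24.43×2760 + (z_c − 0.4915 − 24.43)×3230
The z_c×3230 term appears on both sides and cancels. Collect the known terms of each column as K = Σ(ρt)_known − 3230 × (depth of known layers): K_1 = 81704 − 3230×29.18 = −12547.4; K_2 = 67426.8 − 3230×(0.4915 + 24.43) = −13069.645.
Balance: K_1 − x×(3230 − 2840) = K_2, so x = (K_1 − K_2)/(3230 − 2840) = 522.245/390 = 1.34 km.

1.34 km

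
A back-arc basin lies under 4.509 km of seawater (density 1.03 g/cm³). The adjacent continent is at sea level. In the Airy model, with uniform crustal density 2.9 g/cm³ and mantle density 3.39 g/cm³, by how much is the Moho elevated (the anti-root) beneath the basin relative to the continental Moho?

For local isostatic compensation: replacing crust with seawater at the top is compensated by replacing crust with mantle at the base: d (ρ_c − ρ_w) = a (ρ_m − ρ_c).
a = d (ρ_c − ρ_w)/(ρ_m − ρ_c) = 4.509 km × 1.87/0.49 = 17.2 km.

17.2 km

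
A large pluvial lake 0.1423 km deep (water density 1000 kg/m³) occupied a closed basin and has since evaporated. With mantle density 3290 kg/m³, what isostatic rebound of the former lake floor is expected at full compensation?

u = d ρ_w/ρ_m = 0.1423 km × 1000/3290 = 0.0433 km.

0.0433 km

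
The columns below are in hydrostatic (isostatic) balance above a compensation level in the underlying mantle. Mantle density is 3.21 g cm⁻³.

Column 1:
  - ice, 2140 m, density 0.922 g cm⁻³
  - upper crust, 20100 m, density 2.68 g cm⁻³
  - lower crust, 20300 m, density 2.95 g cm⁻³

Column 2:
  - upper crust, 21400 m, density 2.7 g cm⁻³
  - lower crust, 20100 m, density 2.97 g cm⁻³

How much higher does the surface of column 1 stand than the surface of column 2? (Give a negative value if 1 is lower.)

For any compensation level in the mantle, the mantle terms cancel and isostasy reduces to e = (Σt_1 − Σt_2) − (Σ(ρt)_1 − Σ(ρt)_2) / ρ_m.
Σt_1 = 42540 m; Σt_2 = 41500 m; Σ(ρt)_1 = 115726.08; Σ(ρt)_2 = 117477 (in m·g cm⁻³).
e = (42540 − 41500) − (115726.08 − 117477) / 3.21 = 1590 m.

1590 m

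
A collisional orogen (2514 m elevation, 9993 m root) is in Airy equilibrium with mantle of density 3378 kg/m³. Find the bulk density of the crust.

2700 kg/m³

ρ_c h = (ρ_m − ρ_c) r → ρ_c (h + r) = ρ_m r → ρ_c = ρ_m r / (h + r).
ρ_c = 3378 × 9993 m / (2514 m + 9993 m) = 2700 kg/m³.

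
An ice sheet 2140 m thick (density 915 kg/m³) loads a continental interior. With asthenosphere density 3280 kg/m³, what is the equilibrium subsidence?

Equating mass per unit area of the two columns: the ice load ρ_ice t is balanced by mantle displaced below, ρ_m s.
s = t ρ_ice / ρ_m = 2140 m × 915/3280 = 597 m.

597 m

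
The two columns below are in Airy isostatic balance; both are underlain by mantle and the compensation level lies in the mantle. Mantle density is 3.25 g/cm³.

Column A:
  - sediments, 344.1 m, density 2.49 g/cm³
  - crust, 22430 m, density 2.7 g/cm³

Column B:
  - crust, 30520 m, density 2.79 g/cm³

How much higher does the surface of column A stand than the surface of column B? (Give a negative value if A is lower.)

For any compensation level in the mantle, the mantle terms cancel and isostasy reduces to e = (Σt_A − Σt_B) − (Σ(ρt)_A − Σ(ρt)_B) / ρ_m.
Σt_A = 22774.1 m; Σt_B = 30520 m; Σ(ρt)_A = 61417.809; Σ(ρt)_B = 85150.8 (in m·g/cm³).
e = (22774.1 − 30520) − (61417.809 − 85150.8) / 3.25 = −443 m.

−443 m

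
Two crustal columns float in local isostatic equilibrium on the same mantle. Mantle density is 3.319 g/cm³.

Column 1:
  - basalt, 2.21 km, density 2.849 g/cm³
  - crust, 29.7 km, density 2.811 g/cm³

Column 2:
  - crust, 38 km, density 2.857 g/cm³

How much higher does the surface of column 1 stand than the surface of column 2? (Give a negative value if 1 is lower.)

For any compensation level in the mantle, the mantle terms cancel and isostasy reduces to e = (Σt_1 − Σt_2) − (Σ(ρt)_1 − Σ(ρt)_2) / ρ_m.
Σt_1 = 31.91 km; Σt_2 = 38 km; Σ(ρt)_1 = 89.78299; Σ(ρt)_2 = 108.566 (in km·g/cm³).
e = (31.91 − 38) − (89.78299 − 108.566) / 3.319 = −0.431 km.

−0.431 km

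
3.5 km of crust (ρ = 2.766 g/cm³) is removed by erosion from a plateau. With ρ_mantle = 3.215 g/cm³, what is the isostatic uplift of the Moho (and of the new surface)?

Unloading: uplift u = e ρ_c/ρ_m = 3.5 km × 2.766/3.215 = 3.01 km.

3.01 km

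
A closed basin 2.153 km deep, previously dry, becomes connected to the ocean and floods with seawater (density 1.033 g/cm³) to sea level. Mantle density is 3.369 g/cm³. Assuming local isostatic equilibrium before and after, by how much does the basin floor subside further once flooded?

After flooding the water column is d + s deep. Its weight must equal the weight of mantle displaced by the extra subsidence s: (d + s) ρ_w = s ρ_m.
s = d ρ_w / (ρ_m − ρ_w) = 2.153 km × 1.033/(3.369 − 1.033) = 0.952 km.

0.952 km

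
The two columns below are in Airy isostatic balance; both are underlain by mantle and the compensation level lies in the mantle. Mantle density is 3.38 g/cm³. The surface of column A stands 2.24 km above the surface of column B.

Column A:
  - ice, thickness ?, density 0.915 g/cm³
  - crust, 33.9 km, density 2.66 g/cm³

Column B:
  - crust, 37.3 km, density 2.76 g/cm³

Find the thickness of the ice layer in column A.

2.55 km

Take the compensation level at the base of the deeper column (depth z_c below the surface of column A) and equate Σ ρ_i t_i down to z_c; mantle fills any gap and the z_c terms cancel.
Column A: x×0.915 + 33.9×2.66 + (z_c − 33.9 − x)×3.38
Column B: 2.24×0 + 37.3×2.76 + (z_c − 2.24 − 37.3)×3.38
The z_c×3.38 term appears on both sides and cancels. Collect the known terms of each column as K = Σ(ρt)_known − 3.38 × (depth of known layers): K_A = 90.174 − 3.38×33.9 = −24.408; K_B = 102.948 − 3.38×(2.24 + 37.3) = −30.6972.
Balance: K_A − x×(3.38 − 0.915) = K_B, so x = (K_A − K_B)/(3.38 − 0.915) = 6.2892/2.465 = 2.55 km.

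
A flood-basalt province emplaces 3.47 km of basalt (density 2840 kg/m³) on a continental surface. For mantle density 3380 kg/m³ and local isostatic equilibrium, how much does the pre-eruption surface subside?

2.92 km

Subaerial loading: s = t ρ_load / ρ_m.
s = 3.47 km × 2840/3380 = 2.92 km.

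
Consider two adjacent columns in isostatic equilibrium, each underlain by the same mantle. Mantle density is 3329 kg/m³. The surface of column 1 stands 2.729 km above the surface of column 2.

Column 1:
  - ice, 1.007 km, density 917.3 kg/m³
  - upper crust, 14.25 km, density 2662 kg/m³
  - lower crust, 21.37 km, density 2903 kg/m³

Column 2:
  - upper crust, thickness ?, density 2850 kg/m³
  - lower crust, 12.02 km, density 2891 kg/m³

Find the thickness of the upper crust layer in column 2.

Take the compensation level at the base of the deeper column (depth z_c below the surface of column 1) and equate Σ ρ_i t_i down to z_c; mantle fills any gap and the z_c terms cancel.
Column 1: 1.007×917.3 + 14.25×2662 + 21.37×2903 + (z_c − 36.627)×3329
Column 2: 2.729×0 + x×2850 + 12.02×2891 + (z_c − 2.729 − 12.02 − x)×3329
The z_c×3329 term appears on both sides and cancels. Collect the known terms of each column as K = Σ(ρt)_known − 3329 × (depth of known layers): K_1 = 100894.331 − 3329×36.627 = −21036.9519; K_2 = 34749.82 − 3329×(2.729 + 12.02) = −14349.601.
Balance: K_1 = K_2 − x×(3329 − 2850), so x = (K_2 − K_1)/(3329 − 2850) = 6687.35/479 = 14 km.

14 km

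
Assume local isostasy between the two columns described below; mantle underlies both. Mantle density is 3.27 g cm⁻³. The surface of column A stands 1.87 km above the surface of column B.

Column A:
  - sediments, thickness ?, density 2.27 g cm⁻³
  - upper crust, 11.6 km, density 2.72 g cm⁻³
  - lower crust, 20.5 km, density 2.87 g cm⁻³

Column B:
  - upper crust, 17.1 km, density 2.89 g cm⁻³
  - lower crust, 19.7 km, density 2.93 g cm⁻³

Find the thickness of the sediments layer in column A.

4.73 km

Take the compensation level at the base of the deeper column (depth z_c below the surface of column A) and equate Σ ρ_i t_i down to z_c; mantle fills any gap and the z_c terms cancel.
Column A: x×2.27 + 11.6×2.72 + 20.5×2.87 + (z_c − 32.1 − x)×3.27
Column B: 1.87×0 + 17.1×2.89 + 19.7×2.93 + (z_c − 1.87 − 36.8)×3.27
The z_c×3.27 term appears on both sides and cancels. Collect the known terms of each column as K = Σ(ρt)_known − 3.27 × (depth of known layers): K_A = 90.387 − 3.27×32.1 = −14.58; K_B = 107.14 − 3.27×(1.87 + 36.8) = −19.3109.
Balance: K_A − x×(3.27 − 2.27) = K_B, so x = (K_A − K_B)/(3.27 − 2.27) = 4.7309/1 = 4.73 km.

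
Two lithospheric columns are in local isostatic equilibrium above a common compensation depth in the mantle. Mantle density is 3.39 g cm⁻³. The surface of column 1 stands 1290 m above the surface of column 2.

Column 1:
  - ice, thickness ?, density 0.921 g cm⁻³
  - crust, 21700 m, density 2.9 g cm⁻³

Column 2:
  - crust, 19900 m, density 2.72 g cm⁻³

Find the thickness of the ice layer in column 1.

2860 m

Take the compensation level at the base of the deeper column (depth z_c below the surface of column 1) and equate Σ ρ_i t_i down to z_c; mantle fills any gap and the z_c terms cancel.
Column 1: x×0.921 + 21700×2.9 + (z_c − 21700 − x)×3.39
Column 2: 1290×0 + 19900×2.72 + (z_c − 1290 − 19900)×3.39
The z_c×3.39 term appears on both sides and cancels. Collect the known terms of each column as K = Σ(ρt)_known − 3.39 × (depth of known layers): K_1 = 62930 − 3.39×21700 = −10633; K_2 = 54128 − 3.39×(1290 + 19900) = −17706.1.
Balance: K_1 − x×(3.39 − 0.921) = K_2, so x = (K_1 − K_2)/(3.39 − 0.921) = 7073.1/2.469 = 2860 m.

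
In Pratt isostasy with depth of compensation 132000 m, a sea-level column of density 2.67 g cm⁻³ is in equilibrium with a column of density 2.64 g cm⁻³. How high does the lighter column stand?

ρ_ref D = ρ (D + h) → h = D (ρ_ref − ρ)/ρ.
h = 132000 m × (2.67 − 2.64)/2.64 = 1500 m.

1500 m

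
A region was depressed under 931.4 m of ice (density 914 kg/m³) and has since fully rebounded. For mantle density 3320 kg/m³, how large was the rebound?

256 m

Removing the load lets mantle flow back in; uplift u satisfies ρ_ice t = ρ_m u.
u = t ρ_ice/ρ_m = 931.4 m × 914/3320 = 256 m.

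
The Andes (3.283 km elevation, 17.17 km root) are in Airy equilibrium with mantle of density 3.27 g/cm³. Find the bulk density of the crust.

2.75 g/cm³

ρ_c h = (ρ_m − ρ_c) r → ρ_c (h + r) = ρ_m r → ρ_c = ρ_m r / (h + r).
ρ_c = 3.27 × 17.17 km / (3.283 km + 17.17 km) = 2.75 g/cm³.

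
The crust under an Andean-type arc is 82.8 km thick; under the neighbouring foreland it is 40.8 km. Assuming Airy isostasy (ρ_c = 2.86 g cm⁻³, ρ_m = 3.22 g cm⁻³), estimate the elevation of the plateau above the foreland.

4.7 km

Excess crust Δ = 82.8 km − 40.8 km = 42 km, split between elevation h and root r with h + r = Δ.
Airy balance ρ_c h = (ρ_m − ρ_c) r gives r = h ρ_c/(ρ_m − ρ_c), so h (1 + ρ_c/(ρ_m − ρ_c)) = Δ, i.e. h = Δ (ρ_m − ρ_c)/ρ_m.
h = 42 km × 0.36/3.22 = 4.7 km.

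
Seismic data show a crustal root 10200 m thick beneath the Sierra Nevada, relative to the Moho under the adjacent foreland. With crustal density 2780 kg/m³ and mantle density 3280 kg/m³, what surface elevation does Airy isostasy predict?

1830 m

By Archimedes' principle applied to the lithosphere: ρ_c h = (ρ_m − ρ_c) r.
h = r (ρ_m − ρ_c) / ρ_c = 10200 m × (3280 − 2780) / 2780 = 1830 m.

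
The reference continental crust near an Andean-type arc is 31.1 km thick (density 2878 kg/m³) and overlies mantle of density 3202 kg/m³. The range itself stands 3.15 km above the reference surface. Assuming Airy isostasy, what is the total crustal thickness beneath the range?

62.2 km

Root depth r = h ρ_c / (ρ_m − ρ_c) = 3.15 km × 2878 / 324 = 27.98 km.
Total thickness = T + h + r = 31.1 km + 3.15 km + 27.98 km = 62.2 km.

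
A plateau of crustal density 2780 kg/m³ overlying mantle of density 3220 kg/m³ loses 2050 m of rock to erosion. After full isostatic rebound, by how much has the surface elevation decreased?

280 m

Rebound u = e ρ_c/ρ_m = 2050 m × 2780/3220 = 1770 m.
Net surface drop = e − u = 2050 m − 1770 m = e (ρ_m − ρ_c)/ρ_m = 280 m.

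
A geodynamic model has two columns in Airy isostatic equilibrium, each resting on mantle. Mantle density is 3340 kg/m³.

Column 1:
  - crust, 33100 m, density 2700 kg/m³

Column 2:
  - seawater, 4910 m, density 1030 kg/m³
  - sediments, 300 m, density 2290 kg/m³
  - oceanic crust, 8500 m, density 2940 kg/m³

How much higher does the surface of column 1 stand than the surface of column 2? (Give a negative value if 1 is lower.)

1830 m

For any compensation level in the mantle, the mantle terms cancel and isostasy reduces to e = (Σt_1 − Σt_2) − (Σ(ρt)_1 − Σ(ρt)_2) / ρ_m.
Σt_1 = 33100 m; Σt_2 = 13710 m; Σ(ρt)_1 = 89370000; Σ(ρt)_2 = 30734300 (in m·kg/m³).
e = (33100 − 13710) − (89370000 − 30734300) / 3340 = 1830 m.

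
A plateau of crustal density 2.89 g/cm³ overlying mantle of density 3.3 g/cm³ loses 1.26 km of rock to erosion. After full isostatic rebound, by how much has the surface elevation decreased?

Rebound u = e ρ_c/ρ_m = 1.26 km × 2.89/3.3 = 1.103 km.
Net surface drop = e − u = 1.26 km − 1.103 km = e (ρ_m − ρ_c)/ρ_m = 0.157 km.

0.157 km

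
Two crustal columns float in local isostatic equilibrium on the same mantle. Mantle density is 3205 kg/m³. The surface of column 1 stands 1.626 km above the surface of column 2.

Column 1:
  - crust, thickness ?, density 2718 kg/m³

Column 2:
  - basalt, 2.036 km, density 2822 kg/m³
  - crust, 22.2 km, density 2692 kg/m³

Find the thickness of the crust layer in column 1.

35.7 km

Take the compensation level at the base of the deeper column (depth z_c below the surface of column 1) and equate Σ ρ_i t_i down to z_c; mantle fills any gap and the z_c terms cancel.
Column 1: x×2718 + (z_c − 0 − x)×3205
Column 2: 1.626×0 + 2.036×2822 + 22.2×2692 + (z_c − 1.626 − 24.236)×3205
The z_c×3205 term appears on both sides and cancels. Collect the known terms of each column as K = Σ(ρt)_known − 3205 × (depth of known layers): K_1 = 0 − 3205×0 = 0; K_2 = 65507.992 − 3205×(1.626 + 24.236) = −17379.718.
Balance: K_1 − x×(3205 − 2718) = K_2, so x = (K_1 − K_2)/(3205 − 2718) = 17379.7/487 = 35.7 km.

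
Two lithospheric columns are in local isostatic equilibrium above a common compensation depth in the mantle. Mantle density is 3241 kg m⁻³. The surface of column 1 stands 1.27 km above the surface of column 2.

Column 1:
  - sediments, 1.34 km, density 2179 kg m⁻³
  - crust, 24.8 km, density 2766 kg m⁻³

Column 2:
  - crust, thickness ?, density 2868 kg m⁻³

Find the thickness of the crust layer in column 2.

Take the compensation level at the base of the deeper column (depth z_c below the surface of column 1) and equate Σ ρ_i t_i down to z_c; mantle fills any gap and the z_c terms cancel.
Column 1: 1.34×2179 + 24.8×2766 + (z_c − 26.14)×3241
Column 2: 1.27×0 + x×2868 + (z_c − 1.27 − 0 − x)×3241
The z_c×3241 term appears on both sides and cancels. Collect the known terms of each column as K = Σ(ρt)_known − 3241 × (depth of known layers): K_1 = 71516.66 − 3241×26.14 = −13203.08; K_2 = 0 − 3241×(1.27 + 0) = −4116.07.
Balance: K_1 = K_2 − x×(3241 − 2868), so x = (K_2 − K_1)/(3241 − 2868) = 9087.01/373 = 24.4 km.

24.4 km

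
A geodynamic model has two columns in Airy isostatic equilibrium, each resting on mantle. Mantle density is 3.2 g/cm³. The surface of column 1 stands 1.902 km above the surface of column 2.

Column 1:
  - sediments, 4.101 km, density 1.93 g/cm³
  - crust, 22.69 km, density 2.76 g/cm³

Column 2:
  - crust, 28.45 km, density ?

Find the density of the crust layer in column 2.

Take the compensation level at the base of the deeper column (depth z_c below the surface of column 1) and equate Σ ρ_i t_i down to z_c; mantle fills any gap and the z_c terms cancel.
Column 1: 4.101×1.93 + 22.69×2.76 + (z_c − 26.791)×3.2
Column 2: 1.902×0 + 28.45×ρ + (z_c − 1.902 − 28.45)×3.2
The z_c×3.2 term appears on both sides and cancels. Collect the known terms of each column as K = Σ(ρt)_known − 3.2 × (depth of known layers): K_1 = 70.53933 − 3.2×26.791 = −15.19187; K_2 = 0 − 3.2×(1.902 + 28.45) = −97.1264.
Balance: K_1 = K_2 + 28.45×ρ, so ρ = (K_1 − K_2)/28.45 = 81.9345/28.45 = 2.88 g/cm³.

2.88 g/cm³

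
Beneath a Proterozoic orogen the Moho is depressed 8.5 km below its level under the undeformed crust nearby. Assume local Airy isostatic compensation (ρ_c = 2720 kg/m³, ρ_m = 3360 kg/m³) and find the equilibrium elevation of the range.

By Archimedes' principle applied to the lithosphere: ρ_c h = (ρ_m − ρ_c) r.
h = r (ρ_m − ρ_c) / ρ_c = 8.5 km × (3360 − 2720) / 2720 = 2 km.

2 km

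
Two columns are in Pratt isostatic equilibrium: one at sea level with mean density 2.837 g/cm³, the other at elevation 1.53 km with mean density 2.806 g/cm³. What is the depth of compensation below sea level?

138 km

ρ_ref D = ρ (D + h) → D (ρ_ref − ρ) = ρ h.
D = ρ h/(ρ_ref − ρ) = 2.806 × 1.53 km/(2.837 − 2.806) = 138 km.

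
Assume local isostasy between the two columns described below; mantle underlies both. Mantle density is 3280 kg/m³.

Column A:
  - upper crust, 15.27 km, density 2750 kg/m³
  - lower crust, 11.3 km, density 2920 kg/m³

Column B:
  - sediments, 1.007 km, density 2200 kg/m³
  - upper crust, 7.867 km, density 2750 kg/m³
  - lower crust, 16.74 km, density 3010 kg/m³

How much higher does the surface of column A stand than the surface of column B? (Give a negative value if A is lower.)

0.727 km

For any compensation level in the mantle, the mantle terms cancel and isostasy reduces to e = (Σt_A − Σt_B) − (Σ(ρt)_A − Σ(ρt)_B) / ρ_m.
Σt_A = 26.57 km; Σt_B = 25.614 km; Σ(ρt)_A = 74988.5; Σ(ρt)_B = 74237.05 (in km·kg/m³).
e = (26.57 − 25.614) − (74988.5 − 74237.05) / 3280 = 0.727 km.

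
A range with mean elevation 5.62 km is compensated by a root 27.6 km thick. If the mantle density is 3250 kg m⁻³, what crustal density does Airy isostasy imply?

2700 kg m⁻³

ρ_c h = (ρ_m − ρ_c) r → ρ_c (h + r) = ρ_m r → ρ_c = ρ_m r / (h + r).
ρ_c = 3250 × 27.6 km / (5.62 km + 27.6 km) = 2700 kg m⁻³.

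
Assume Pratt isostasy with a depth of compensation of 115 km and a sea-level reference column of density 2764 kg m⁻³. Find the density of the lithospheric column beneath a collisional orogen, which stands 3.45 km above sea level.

2680 kg m⁻³

Pratt balance: ρ_ref D = ρ (D + h).
ρ = ρ_ref D/(D + h) = 2764 × 115 km/(115 km + 3.45 km) = 2680 kg m⁻³.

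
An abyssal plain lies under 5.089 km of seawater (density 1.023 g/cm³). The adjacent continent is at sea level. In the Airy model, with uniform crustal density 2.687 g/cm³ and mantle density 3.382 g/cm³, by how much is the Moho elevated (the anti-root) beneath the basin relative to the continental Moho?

12.2 km

Balancing pressure at the compensation depth: replacing crust with seawater at the top is compensated by replacing crust with mantle at the base: d (ρ_c − ρ_w) = a (ρ_m − ρ_c).
a = d (ρ_c − ρ_w)/(ρ_m − ρ_c) = 5.089 km × 1.664/0.695 = 12.2 km.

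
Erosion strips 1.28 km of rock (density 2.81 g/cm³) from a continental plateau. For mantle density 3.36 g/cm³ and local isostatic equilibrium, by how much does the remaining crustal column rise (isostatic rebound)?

Unloading: uplift u = e ρ_c/ρ_m = 1.28 km × 2.81/3.36 = 1.07 km.

1.07 km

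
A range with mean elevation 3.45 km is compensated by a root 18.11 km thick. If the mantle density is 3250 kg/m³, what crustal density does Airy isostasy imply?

2730 kg/m³

ρ_c h = (ρ_m − ρ_c) r → ρ_c (h + r) = ρ_m r → ρ_c = ρ_m r / (h + r).
ρ_c = 3250 × 18.11 km / (3.45 km + 18.11 km) = 2730 kg/m³.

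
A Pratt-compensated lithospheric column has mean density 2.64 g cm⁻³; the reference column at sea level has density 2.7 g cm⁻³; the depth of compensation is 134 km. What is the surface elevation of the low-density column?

3.05 km

ρ_ref D = ρ (D + h) → h = D (ρ_ref − ρ)/ρ.
h = 134 km × (2.7 − 2.64)/2.64 = 3.05 km.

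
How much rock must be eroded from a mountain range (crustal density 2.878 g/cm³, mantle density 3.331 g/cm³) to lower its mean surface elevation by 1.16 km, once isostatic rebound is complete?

8.53 km

Net drop Δ = e − u = e − e ρ_c/ρ_m = e (ρ_m − ρ_c)/ρ_m.
e = Δ ρ_m/(ρ_m − ρ_c) = 1.16 km × 3.331/0.453 = 8.53 km.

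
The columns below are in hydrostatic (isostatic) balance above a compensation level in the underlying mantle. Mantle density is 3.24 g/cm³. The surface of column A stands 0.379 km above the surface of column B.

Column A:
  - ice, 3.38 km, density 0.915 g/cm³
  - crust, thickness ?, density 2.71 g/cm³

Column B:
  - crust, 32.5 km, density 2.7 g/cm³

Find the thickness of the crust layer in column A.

Take the compensation level at the base of the deeper column (depth z_c below the surface of column A) and equate Σ ρ_i t_i down to z_c; mantle fills any gap and the z_c terms cancel.
Column A: 3.38×0.915 + x×2.71 + (z_c − 3.38 − x)×3.24
Column B: 0.379×0 + 32.5×2.7 + (z_c − 0.379 − 32.5)×3.24
The z_c×3.24 term appears on both sides and cancels. Collect the known terms of each column as K = Σ(ρt)_known − 3.24 × (depth of known layers): K_A = 3.0927 − 3.24×3.38 = −7.8585; K_B = 87.75 − 3.24×(0.379 + 32.5) = −18.77796.
Balance: K_A − x×(3.24 − 2.71) = K_B, so x = (K_A − K_B)/(3.24 − 2.71) = 10.9195/0.53 = 20.6 km.

20.6 km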